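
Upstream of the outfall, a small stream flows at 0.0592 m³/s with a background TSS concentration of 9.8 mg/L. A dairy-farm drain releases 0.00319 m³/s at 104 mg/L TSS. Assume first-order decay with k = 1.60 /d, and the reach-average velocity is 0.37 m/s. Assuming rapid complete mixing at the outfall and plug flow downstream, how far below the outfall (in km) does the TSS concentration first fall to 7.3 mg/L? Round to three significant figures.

13.9 km

Mixed concentration C = ΣQC/ΣQ = (0.05920·9.800 + 0.003190·104.0) / 0.06239 = 0.9119/0.06239 = 14.62 mg/L.
Set 14.62·exp(−k·t) = 7.3 → t = ln(14.62/7.3)/k = 37490 s = 10.41 h.
Distance = v·t = 0.37·37490 = 13870 m = 13.87 km.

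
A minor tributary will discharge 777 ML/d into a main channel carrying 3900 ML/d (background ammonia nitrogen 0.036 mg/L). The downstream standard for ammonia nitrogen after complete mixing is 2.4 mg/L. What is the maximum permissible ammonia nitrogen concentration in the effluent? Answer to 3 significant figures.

14.3 mg/L

At the limit, (Qr·Cr + Qe·Cₑ)/(Qr + Qe) = 2.4:
Cₑ = (4677·2.4 − 3900·0.03600) / 777.0 = 14.27 mg/L.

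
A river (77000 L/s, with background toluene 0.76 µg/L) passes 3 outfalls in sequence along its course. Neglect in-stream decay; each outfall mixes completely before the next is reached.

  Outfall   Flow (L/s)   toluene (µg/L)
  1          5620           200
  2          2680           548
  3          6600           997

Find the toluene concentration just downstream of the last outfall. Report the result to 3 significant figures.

100 µg/L

After outfall 1: Q = 77000 + 5620 = 82620 L/s; C = (77000·0.7600 + 5620·200.0)/82620 = 14.31 µg/L.
After outfall 2: Q = 82620 + 2680 = 85300 L/s; C = (82620·14.31 + 2680·548.0)/85300 = 31.08 µg/L.
After outfall 3: Q = 85300 + 6600 = 91900 L/s; C = (85300·31.08 + 6600·997.0)/91900 = 100.5 µg/L.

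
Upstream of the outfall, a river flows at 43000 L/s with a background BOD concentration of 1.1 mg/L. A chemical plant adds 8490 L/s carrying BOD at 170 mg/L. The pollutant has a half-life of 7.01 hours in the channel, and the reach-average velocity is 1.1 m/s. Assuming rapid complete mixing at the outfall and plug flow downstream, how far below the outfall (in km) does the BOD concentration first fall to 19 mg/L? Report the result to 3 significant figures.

16.9 km

Flow-weighted average: C = (43000·1.100 + 8490·170.0) / 51490 = 1491000/51490 = 28.95 mg/L.
Half-life 7.01 h → k = ln 2 / 7.01 = 0.09888 h⁻¹ = 2.373 d⁻¹.
Set 28.95·exp(−k·t) = 19 → t = ln(28.95/19)/k = 15330 s = 4.259 h.
Distance = v·t = 1.1·15330 = 16860 m = 16.86 km.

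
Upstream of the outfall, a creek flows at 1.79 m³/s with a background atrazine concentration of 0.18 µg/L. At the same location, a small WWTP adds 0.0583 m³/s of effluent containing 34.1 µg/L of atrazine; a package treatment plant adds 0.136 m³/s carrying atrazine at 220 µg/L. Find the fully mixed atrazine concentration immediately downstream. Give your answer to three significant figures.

16.2 µg/L

Mixed concentration C = ΣQC/ΣQ = (1.790·0.1800 + 0.05830·34.10 + 0.1360·220.0) / 1.984 = 32.23/1.984 = 16.24 µg/L.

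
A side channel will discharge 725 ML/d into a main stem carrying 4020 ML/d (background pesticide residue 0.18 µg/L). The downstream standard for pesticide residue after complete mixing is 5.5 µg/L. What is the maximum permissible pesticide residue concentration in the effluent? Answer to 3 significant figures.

35.0 µg/L

At the limit, (Qr·Cr + Qe·Cₑ)/(Qr + Qe) = 5.5:
Cₑ = (4745·5.5 − 4020·0.1800) / 725.0 = 35.00 µg/L.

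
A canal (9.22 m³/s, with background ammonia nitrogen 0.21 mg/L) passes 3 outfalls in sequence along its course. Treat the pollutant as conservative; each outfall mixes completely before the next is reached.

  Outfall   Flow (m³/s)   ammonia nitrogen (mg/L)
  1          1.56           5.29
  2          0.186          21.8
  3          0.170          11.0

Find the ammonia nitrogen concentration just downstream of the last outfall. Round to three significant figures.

Outfall 1: combined Q = 10.78 m³/s; C = (9.220·0.2100 + 1.560·5.290)/10.78 = 0.9451 mg/L.
Outfall 2: combined Q = 10.97 m³/s; C = (10.78·0.9451 + 0.1860·21.80)/10.97 = 1.299 mg/L.
Outfall 3: combined Q = 11.14 m³/s; C = (10.97·1.299 + 0.1700·11.00)/11.14 = 1.447 mg/L.

1.45 mg/L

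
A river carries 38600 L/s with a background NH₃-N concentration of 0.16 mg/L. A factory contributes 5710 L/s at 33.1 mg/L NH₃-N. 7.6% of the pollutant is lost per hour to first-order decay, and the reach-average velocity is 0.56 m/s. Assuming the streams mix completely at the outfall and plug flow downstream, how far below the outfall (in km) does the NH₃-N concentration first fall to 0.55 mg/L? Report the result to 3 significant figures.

Mixed concentration C = ΣQC/ΣQ = (38600·0.1600 + 5710·33.10) / 44310 = 195200/44310 = 4.405 mg/L.
7.6%/h lost → k = −ln(1 − 0.076) = 0.07904 h⁻¹.
Set 4.405·exp(−k·t) = 0.55 → t = ln(4.405/0.55)/k = 94760 s = 26.32 h.
Distance = v·t = 0.56·94760 = 53060 m = 53.06 km.

53.1 km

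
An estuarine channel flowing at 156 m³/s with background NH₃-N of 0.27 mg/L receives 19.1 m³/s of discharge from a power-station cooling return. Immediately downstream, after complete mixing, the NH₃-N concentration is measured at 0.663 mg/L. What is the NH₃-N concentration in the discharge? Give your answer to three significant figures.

3.87 mg/L

Mass balance: 156.0·0.2700 + 19.10·Cₑ = 175.1·0.6630
→ Cₑ = (175.1·0.6630 − 156.0·0.2700) / 19.10 = 3.873 mg/L.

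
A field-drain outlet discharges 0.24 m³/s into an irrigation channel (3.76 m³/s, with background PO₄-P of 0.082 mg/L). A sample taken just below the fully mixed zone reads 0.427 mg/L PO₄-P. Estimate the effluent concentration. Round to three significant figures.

Mass balance: 3.760·0.08200 + 0.2400·Cₑ = 4.000·0.4270
→ Cₑ = (4.000·0.4270 − 3.760·0.08200) / 0.2400 = 5.832 mg/L.

5.83 mg/L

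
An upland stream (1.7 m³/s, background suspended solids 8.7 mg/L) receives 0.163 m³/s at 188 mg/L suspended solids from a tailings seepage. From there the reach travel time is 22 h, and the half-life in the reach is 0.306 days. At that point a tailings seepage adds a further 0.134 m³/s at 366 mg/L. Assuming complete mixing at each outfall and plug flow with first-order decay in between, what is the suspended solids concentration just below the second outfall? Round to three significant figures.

Mixed concentration C = ΣQC/ΣQ = (1.700·8.700 + 0.1630·188.0) / 1.863 = 45.43/1.863 = 24.39 mg/L; combined flow 1.863 m³/s.
Half-life 0.306 d → k = ln 2 / 0.306 = 2.265 d⁻¹.
First-order decay: C = 24.39·exp(−k·t) = 24.39·0.1254 = 3.058 mg/L.
Second outfall: C = (1.863·3.058 + 0.1340·366.0)/1.997 = 27.41 mg/L.

27.4 mg/L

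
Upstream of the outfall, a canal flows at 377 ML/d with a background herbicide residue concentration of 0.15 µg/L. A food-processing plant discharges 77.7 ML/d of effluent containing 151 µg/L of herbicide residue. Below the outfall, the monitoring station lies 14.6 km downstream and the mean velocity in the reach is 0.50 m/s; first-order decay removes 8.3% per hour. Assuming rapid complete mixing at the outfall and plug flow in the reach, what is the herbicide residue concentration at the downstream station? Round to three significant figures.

12.8 µg/L

After mixing, C = (377.0·0.1500 + 77.70·151.0) / 454.7 = 11790/454.7 = 25.93 µg/L.
Travel time t = 14.6·1000 / 0.50 = 29200 s = 8.111 h.
8.3%/h lost → k = −ln(1 − 0.083) = 0.08665 h⁻¹.
Decay over the reach: 25.93·exp(−kt) = 25.93·0.4952 = 12.84 µg/L.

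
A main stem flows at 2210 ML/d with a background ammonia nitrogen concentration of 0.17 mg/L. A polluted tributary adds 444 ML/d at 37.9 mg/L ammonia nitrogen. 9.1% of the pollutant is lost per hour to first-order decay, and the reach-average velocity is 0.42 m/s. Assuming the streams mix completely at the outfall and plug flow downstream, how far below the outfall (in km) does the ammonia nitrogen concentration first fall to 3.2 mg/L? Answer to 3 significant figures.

11.2 km

Flow-weighted average: C = (2210·0.1700 + 444.0·37.90) / 2654 = 17200/2654 = 6.482 mg/L.
9.1%/h lost → k = −ln(1 − 0.091) = 0.09541 h⁻¹.
Set 6.482·exp(−k·t) = 3.2 → t = ln(6.482/3.2)/k = 26630 s = 7.398 h.
Distance = v·t = 0.42·26630 = 11190 m = 11.19 km.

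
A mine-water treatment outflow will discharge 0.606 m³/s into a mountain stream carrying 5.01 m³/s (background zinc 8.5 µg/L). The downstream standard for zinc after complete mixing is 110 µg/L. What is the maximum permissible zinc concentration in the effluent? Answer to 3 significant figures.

949 µg/L

At the limit, (Qr·Cr + Qe·Cₑ)/(Qr + Qe) = 110:
Cₑ = (5.616·110 − 5.010·8.500) / 0.6060 = 949.1 µg/L.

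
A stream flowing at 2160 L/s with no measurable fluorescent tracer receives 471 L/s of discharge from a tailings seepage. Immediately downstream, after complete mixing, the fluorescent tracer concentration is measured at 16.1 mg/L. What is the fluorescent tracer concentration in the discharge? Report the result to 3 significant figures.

89.9 mg/L

Mass balance: 2160·0 + 471.0·Cₑ = 2631·16.10
→ Cₑ = (2631·16.10 − 2160·0) / 471.0 = 89.93 mg/L.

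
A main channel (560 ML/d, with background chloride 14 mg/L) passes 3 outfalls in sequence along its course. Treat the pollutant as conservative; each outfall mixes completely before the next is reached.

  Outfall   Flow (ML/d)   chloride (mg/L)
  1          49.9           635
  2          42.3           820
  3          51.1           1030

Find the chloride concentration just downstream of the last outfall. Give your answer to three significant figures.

180 mg/L

Outfall 1: combined Q = 609.9 ML/d; C = (560.0·14.00 + 49.90·635.0)/609.9 = 64.81 mg/L.
Outfall 2: combined Q = 652.2 ML/d; C = (609.9·64.81 + 42.30·820.0)/652.2 = 113.8 mg/L.
Outfall 3: combined Q = 703.3 ML/d; C = (652.2·113.8 + 51.10·1030)/703.3 = 180.4 mg/L.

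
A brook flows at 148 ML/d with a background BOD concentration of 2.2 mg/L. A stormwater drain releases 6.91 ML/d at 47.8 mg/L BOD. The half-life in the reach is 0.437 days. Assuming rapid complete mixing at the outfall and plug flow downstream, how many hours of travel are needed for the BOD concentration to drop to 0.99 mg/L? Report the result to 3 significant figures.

22.0 h

Conservation of mass: C = (148.0·2.200 + 6.910·47.80) / 154.9 = 655.9/154.9 = 4.234 mg/L.
Half-life 0.437 d → k = ln 2 / 0.437 = 1.586 d⁻¹.
4.234·exp(−k·t) = 0.99 → t = ln(4.234/0.99)/k = 79160 s = 21.99 h.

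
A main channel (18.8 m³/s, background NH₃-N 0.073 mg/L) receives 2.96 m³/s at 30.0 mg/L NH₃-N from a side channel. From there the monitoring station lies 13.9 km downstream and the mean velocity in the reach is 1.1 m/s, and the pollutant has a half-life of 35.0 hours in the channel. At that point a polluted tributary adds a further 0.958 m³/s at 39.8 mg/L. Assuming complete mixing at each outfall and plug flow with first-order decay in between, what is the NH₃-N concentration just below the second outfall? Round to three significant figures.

5.38 mg/L

Flow-weighted average: C = (18.80·0.07300 + 2.960·30.00) / 21.76 = 90.17/21.76 = 4.144 mg/L; combined flow 21.76 m³/s.
Travel time t = 13.9·1000 / 1.1 = 12640 s = 3.510 h.
Half-life 35.0 h → k = ln 2 / 35.0 = 0.01980 h⁻¹ = 0.4753 d⁻¹.
After decay, C = 4.144 × e^(−kt) = 4.144 × 0.9328 = 3.866 mg/L.
At the second outfall, C = (21.76·3.866 + 0.9580·39.80) / (21.76 + 0.9580) = 5.381 mg/L.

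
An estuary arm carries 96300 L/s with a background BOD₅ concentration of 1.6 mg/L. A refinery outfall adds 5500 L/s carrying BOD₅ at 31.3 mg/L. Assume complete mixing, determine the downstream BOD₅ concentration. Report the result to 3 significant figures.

3.20 mg/L

Conservation of mass: C = (96300·1.600 + 5500·31.30) / 101800 = 326200/101800 = 3.205 mg/L.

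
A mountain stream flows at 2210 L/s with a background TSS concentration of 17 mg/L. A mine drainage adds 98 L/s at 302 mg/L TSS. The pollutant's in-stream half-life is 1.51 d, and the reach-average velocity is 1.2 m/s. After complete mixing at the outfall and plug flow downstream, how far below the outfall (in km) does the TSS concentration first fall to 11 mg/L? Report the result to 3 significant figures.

After mixing, C = (2210·17.00 + 98.00·302.0) / 2308 = 67170/2308 = 29.10 mg/L.
Half-life 1.51 d → k = ln 2 / 1.51 = 0.4590 d⁻¹.
Set 29.10·exp(−k·t) = 11 → t = ln(29.10/11)/k = 183100 s = 50.87 h.
Distance = v·t = 1.2·183100 = 219700 m = 219.7 km.

220 km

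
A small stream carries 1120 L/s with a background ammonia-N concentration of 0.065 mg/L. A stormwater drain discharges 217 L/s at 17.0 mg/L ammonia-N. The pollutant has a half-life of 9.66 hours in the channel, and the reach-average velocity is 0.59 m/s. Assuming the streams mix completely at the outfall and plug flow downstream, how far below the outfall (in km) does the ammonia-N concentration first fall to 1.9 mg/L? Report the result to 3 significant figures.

Conservation of mass: C = (1120·0.06500 + 217.0·17.00) / 1337 = 3762/1337 = 2.814 mg/L.
Half-life 9.66 h → k = ln 2 / 9.66 = 0.07175 h⁻¹ = 1.722 d⁻¹.
Set 2.814·exp(−k·t) = 1.9 → t = ln(2.814/1.9)/k = 19700 s = 5.472 h.
Distance = v·t = 0.59·19700 = 11620 m = 11.62 km.

11.6 km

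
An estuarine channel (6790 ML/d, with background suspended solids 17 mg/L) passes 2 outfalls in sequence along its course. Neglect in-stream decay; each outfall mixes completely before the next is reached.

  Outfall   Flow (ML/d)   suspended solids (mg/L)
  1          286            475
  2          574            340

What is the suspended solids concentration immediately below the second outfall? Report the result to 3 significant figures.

Below outfall 1: Q → 7076 ML/d, C = (6790·17.00 + 286.0·475.0)/7076 = 35.51 mg/L.
Below outfall 2: Q → 7650 ML/d, C = (7076·35.51 + 574.0·340.0)/7650 = 58.36 mg/L.

58.4 mg/L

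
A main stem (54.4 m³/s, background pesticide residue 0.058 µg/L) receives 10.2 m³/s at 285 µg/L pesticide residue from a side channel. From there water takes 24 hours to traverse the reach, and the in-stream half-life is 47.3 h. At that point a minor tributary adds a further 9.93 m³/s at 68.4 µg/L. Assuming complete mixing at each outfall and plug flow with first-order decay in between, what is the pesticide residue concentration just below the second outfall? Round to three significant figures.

After mixing, C = (54.40·0.05800 + 10.20·285.0) / 64.60 = 2910/64.60 = 45.05 µg/L; combined flow 64.60 m³/s.
Half-life 47.3 h → k = ln 2 / 47.3 = 0.01465 h⁻¹ = 0.3517 d⁻¹.
Decay over the reach: 45.05·exp(−kt) = 45.05·0.7035 = 31.69 µg/L.
At the second outfall, C = (64.60·31.69 + 9.930·68.40) / (64.60 + 9.930) = 36.58 µg/L.

36.6 µg/L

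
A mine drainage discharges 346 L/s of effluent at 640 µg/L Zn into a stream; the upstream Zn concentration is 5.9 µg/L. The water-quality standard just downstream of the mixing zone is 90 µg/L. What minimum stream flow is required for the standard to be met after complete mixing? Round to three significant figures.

Set C_mix = 90: (Q·5.900 + 346.0·640.0) / (Q + 346.0) = 90
→ Q = 346.0·(640.0 − 90)/(90 − 5.900) = 2263 L/s.

2260 L/s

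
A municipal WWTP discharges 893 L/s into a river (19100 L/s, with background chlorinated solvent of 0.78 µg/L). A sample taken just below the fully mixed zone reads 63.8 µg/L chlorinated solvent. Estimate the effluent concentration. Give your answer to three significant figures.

Mass balance: 19100·0.7800 + 893.0·Cₑ = 19990·63.80
→ Cₑ = (19990·63.80 − 19100·0.7800) / 893.0 = 1412 µg/L.

1410 µg/L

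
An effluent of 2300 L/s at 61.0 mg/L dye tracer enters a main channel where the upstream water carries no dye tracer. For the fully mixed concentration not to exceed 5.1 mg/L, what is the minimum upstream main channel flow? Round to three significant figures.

Set C_mix = 5.1: (Q·0 + 2300·61.00) / (Q + 2300) = 5.1
→ Q = 2300·(61.00 − 5.1)/(5.1 − 0) = 25210 L/s.

25200 L/s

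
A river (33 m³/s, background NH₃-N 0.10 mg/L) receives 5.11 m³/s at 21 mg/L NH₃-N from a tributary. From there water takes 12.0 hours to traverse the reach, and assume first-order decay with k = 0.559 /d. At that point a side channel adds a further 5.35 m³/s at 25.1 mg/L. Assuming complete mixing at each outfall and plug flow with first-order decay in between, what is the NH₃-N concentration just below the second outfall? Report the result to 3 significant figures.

5.01 mg/L

After mixing, C = (33.00·0.1000 + 5.110·21.00) / 38.11 = 110.6/38.11 = 2.902 mg/L; combined flow 38.11 m³/s.
After decay, C = 2.902 × e^(−kt) = 2.902 × 0.7562 = 2.195 mg/L.
Second outfall: C = (38.11·2.195 + 5.350·25.10)/43.46 = 5.014 mg/L.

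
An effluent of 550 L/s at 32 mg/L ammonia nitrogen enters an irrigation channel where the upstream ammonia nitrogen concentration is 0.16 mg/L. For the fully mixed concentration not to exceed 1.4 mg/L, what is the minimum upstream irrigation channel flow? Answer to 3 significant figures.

13600 L/s

Set C_mix = 1.4: (Q·0.1600 + 550.0·32.00) / (Q + 550.0) = 1.4
→ Q = 550.0·(32.00 − 1.4)/(1.4 − 0.1600) = 13570 L/s.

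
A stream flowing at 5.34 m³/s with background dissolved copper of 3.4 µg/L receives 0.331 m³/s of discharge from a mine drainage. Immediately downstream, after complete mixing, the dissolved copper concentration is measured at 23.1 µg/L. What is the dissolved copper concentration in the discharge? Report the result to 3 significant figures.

341 µg/L

Mass balance: 5.340·3.400 + 0.3310·Cₑ = 5.671·23.10
→ Cₑ = (5.671·23.10 − 5.340·3.400) / 0.3310 = 340.9 µg/L.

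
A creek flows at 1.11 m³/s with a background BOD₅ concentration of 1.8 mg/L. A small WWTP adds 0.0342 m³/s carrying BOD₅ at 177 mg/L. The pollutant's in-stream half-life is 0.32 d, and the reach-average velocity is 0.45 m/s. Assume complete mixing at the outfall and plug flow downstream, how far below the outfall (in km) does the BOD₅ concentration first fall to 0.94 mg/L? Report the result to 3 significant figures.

36.1 km

Mass balance: C = (1.110·1.800 + 0.03420·177.0) / 1.144 = 8.051/1.144 = 7.037 mg/L.
Half-life 0.32 d → k = ln 2 / 0.32 = 2.166 d⁻¹.
Set 7.037·exp(−k·t) = 0.94 → t = ln(7.037/0.94)/k = 80290 s = 22.30 h.
Distance = v·t = 0.45·80290 = 36130 m = 36.13 km.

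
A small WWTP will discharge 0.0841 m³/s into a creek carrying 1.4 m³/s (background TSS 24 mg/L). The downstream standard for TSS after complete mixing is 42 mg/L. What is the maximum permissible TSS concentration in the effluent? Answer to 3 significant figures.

At the limit, (Qr·Cr + Qe·Cₑ)/(Qr + Qe) = 42:
Cₑ = (1.484·42 − 1.400·24.00) / 0.08410 = 341.6 mg/L.

342 mg/L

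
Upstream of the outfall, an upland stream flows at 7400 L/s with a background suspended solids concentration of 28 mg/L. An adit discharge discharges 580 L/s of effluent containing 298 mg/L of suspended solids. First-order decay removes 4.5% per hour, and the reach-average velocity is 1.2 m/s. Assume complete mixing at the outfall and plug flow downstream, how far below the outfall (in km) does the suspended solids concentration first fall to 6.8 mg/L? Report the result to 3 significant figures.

Conservation of mass: C = (7400·28.00 + 580.0·298.0) / 7980 = 380000/7980 = 47.62 mg/L.
4.5%/h lost → k = −ln(1 − 0.045) = 0.04604 h⁻¹.
Set 47.62·exp(−k·t) = 6.8 → t = ln(47.62/6.8)/k = 152200 s = 42.27 h.
Distance = v·t = 1.2·152200 = 182600 m = 182.6 km.

183 km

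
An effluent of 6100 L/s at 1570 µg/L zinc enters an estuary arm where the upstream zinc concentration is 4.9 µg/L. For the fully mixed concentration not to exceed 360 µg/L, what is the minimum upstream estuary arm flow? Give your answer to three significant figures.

Set C_mix = 360: (Q·4.900 + 6100·1570) / (Q + 6100) = 360
→ Q = 6100·(1570 − 360)/(360 − 4.900) = 20790 L/s.

20800 L/s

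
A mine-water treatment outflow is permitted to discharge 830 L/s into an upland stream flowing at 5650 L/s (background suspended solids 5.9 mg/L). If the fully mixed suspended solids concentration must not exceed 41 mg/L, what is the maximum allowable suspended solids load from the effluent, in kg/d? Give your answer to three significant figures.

Mass balance at the limit: 5650·5.900 + 830.0·Cₑ = 6480·41 → Cₑ = 279.9 mg/L.
830.0 L/s = 0.8300 m³/s. Load = 0.8300 m³/s × 279.9 g/m³ × 86 400 s/d = 20070 kg/d.

20100 kg/d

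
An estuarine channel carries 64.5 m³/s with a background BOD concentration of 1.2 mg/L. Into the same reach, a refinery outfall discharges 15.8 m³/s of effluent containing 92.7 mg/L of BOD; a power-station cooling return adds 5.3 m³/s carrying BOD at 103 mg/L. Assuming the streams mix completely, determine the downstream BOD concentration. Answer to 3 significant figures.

24.4 mg/L

Mass balance: C = (64.50·1.200 + 15.80·92.70 + 5.300·103.0) / 85.60 = 2088/85.60 = 24.39 mg/L.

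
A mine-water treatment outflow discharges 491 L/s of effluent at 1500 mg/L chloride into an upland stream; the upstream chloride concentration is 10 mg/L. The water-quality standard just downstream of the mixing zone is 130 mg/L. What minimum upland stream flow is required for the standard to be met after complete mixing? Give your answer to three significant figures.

Set C_mix = 130: (Q·10.00 + 491.0·1500) / (Q + 491.0) = 130
→ Q = 491.0·(1500 − 130)/(130 − 10.00) = 5606 L/s.

5610 L/s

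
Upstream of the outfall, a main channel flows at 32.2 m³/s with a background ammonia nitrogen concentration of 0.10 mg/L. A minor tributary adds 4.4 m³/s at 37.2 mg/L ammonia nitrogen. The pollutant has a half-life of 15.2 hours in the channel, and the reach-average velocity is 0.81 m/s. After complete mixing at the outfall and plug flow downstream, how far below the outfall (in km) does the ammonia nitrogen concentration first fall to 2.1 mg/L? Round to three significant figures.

49.6 km

Mass balance: C = (32.20·0.1000 + 4.400·37.20) / 36.60 = 166.9/36.60 = 4.560 mg/L.
Half-life 15.2 h → k = ln 2 / 15.2 = 0.04560 h⁻¹ = 1.094 d⁻¹.
Set 4.560·exp(−k·t) = 2.1 → t = ln(4.560/2.1)/k = 61210 s = 17.00 h.
Distance = v·t = 0.81·61210 = 49580 m = 49.58 km.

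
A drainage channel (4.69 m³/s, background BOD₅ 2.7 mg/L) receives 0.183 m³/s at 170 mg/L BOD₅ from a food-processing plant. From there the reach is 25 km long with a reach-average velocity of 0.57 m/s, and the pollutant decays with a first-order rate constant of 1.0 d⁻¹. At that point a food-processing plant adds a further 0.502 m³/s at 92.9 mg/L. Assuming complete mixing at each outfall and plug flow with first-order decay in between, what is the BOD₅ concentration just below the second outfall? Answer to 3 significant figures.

After mixing, C = (4.690·2.700 + 0.1830·170.0) / 4.873 = 43.77/4.873 = 8.983 mg/L; combined flow 4.873 m³/s.
Travel time t = 25·1000 / 0.57 = 43860 s = 12.18 h.
First-order decay: C = 8.983·exp(−k·t) = 8.983·0.6019 = 5.407 mg/L.
Second outfall: C = (4.873·5.407 + 0.5020·92.90)/5.375 = 13.58 mg/L.

13.6 mg/L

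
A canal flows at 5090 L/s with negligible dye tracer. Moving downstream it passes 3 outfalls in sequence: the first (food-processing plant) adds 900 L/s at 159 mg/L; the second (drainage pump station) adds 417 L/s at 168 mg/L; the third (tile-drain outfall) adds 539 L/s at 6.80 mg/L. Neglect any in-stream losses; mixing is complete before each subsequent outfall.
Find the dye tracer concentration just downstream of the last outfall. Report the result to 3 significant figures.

31.2 mg/L

Outfall 1: combined Q = 5990 L/s; C = (5090·0 + 900.0·159.0)/5990 = 23.89 mg/L.
Outfall 2: combined Q = 6407 L/s; C = (5990·23.89 + 417.0·168.0)/6407 = 33.27 mg/L.
Outfall 3: combined Q = 6946 L/s; C = (6407·33.27 + 539.0·6.800)/6946 = 31.22 mg/L.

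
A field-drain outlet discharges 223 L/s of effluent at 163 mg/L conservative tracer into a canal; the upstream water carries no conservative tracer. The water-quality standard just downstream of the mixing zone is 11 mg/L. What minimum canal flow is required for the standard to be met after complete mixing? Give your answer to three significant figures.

Set C_mix = 11: (Q·0 + 223.0·163.0) / (Q + 223.0) = 11
→ Q = 223.0·(163.0 − 11)/(11 − 0) = 3081 L/s.

3080 L/s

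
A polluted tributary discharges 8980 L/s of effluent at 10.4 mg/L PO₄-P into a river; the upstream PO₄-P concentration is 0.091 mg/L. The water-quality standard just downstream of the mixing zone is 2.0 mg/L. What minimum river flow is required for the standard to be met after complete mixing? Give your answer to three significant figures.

Set C_mix = 2.0: (Q·0.09100 + 8980·10.40) / (Q + 8980) = 2.0
→ Q = 8980·(10.40 − 2.0)/(2.0 − 0.09100) = 39510 L/s.

39500 L/s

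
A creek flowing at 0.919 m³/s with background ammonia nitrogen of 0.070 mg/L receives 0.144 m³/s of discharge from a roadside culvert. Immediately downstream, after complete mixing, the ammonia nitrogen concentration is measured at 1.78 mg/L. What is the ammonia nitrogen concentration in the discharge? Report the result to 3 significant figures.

Mass balance: 0.9190·0.07000 + 0.1440·Cₑ = 1.063·1.780
→ Cₑ = (1.063·1.780 − 0.9190·0.07000) / 0.1440 = 12.69 mg/L.

12.7 mg/L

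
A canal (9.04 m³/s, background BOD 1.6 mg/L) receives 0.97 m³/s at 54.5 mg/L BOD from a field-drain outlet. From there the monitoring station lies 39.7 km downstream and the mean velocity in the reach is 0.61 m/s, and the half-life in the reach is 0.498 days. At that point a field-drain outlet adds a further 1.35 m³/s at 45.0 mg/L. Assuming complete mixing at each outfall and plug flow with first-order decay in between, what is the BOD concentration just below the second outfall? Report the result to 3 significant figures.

Mass balance: C = (9.040·1.600 + 0.9700·54.50) / 10.01 = 67.33/10.01 = 6.726 mg/L; combined flow 10.01 m³/s.
Travel time t = 39.7·1000 / 0.61 = 65080 s = 18.08 h.
Half-life 0.498 d → k = ln 2 / 0.498 = 1.392 d⁻¹.
Decay over the reach: 6.726·exp(−kt) = 6.726·0.3505 = 2.357 mg/L.
At the second outfall, C = (10.01·2.357 + 1.350·45.00) / (10.01 + 1.350) = 7.425 mg/L.

7.42 mg/L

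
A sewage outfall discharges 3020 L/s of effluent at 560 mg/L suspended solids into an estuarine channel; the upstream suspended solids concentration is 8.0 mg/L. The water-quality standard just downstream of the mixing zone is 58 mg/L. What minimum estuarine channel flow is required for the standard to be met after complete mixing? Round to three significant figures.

Set C_mix = 58: (Q·8.000 + 3020·560.0) / (Q + 3020) = 58
→ Q = 3020·(560.0 − 58)/(58 − 8.000) = 30320 L/s.

30300 L/s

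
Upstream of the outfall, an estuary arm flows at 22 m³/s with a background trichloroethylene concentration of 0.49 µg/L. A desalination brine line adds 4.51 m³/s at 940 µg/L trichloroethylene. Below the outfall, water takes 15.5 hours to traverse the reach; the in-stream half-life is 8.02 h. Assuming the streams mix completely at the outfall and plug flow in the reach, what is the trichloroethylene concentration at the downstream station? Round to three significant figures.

42.0 µg/L

Mixed concentration C = ΣQC/ΣQ = (22.00·0.4900 + 4.510·940.0) / 26.51 = 4250/26.51 = 160.3 µg/L.
Half-life 8.02 h → k = ln 2 / 8.02 = 0.08643 h⁻¹ = 2.074 d⁻¹.
First-order decay: C = 160.3·exp(−k·t) = 160.3·0.2619 = 42.00 µg/L.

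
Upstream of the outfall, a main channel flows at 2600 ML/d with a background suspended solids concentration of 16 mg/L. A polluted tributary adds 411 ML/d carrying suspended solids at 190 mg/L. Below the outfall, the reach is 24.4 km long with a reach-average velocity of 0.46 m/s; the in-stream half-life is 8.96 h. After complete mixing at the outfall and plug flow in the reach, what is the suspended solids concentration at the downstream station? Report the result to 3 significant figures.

12.7 mg/L

Mixed concentration C = ΣQC/ΣQ = (2600·16.00 + 411.0·190.0) / 3011 = 119700/3011 = 39.75 mg/L.
Travel time t = 24.4·1000 / 0.46 = 53040 s = 14.73 h.
Half-life 8.96 h → k = ln 2 / 8.96 = 0.07736 h⁻¹ = 1.857 d⁻¹.
After decay, C = 39.75 × e^(−kt) = 39.75 × 0.3199 = 12.72 mg/L.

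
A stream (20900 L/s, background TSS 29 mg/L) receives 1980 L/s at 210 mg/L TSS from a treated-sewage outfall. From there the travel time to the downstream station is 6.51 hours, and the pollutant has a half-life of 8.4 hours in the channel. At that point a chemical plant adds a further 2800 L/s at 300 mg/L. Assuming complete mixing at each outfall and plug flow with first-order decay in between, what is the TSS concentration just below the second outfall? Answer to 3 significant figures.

56.0 mg/L

Conservation of mass: C = (20900·29.00 + 1980·210.0) / 22880 = 1022000/22880 = 44.66 mg/L; combined flow 22880 L/s.
Half-life 8.4 h → k = ln 2 / 8.4 = 0.08252 h⁻¹ = 1.980 d⁻¹.
Decay over the reach: 44.66·exp(−kt) = 44.66·0.5844 = 26.10 mg/L.
At the second outfall, C = (22880·26.10 + 2800·300.0) / (22880 + 2800) = 55.97 mg/L.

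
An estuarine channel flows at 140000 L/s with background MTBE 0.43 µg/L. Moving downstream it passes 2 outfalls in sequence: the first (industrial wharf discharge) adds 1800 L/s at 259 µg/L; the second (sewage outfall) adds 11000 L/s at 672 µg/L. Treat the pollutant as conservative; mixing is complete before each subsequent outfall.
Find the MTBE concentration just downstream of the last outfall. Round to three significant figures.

51.8 µg/L

Below outfall 1: Q → 141800 L/s, C = (140000·0.4300 + 1800·259.0)/141800 = 3.712 µg/L.
Below outfall 2: Q → 152800 L/s, C = (141800·3.712 + 11000·672.0)/152800 = 51.82 µg/L.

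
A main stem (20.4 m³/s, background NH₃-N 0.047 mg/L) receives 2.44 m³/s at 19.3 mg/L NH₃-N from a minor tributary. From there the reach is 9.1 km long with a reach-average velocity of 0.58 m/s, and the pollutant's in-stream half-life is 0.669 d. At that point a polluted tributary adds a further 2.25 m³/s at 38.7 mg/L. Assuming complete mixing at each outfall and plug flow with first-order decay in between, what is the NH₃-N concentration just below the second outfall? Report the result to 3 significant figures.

After mixing, C = (20.40·0.04700 + 2.440·19.30) / 22.84 = 48.05/22.84 = 2.104 mg/L; combined flow 22.84 m³/s.
Travel time t = 9.1·1000 / 0.58 = 15690 s = 4.358 h.
Half-life 0.669 d → k = ln 2 / 0.669 = 1.036 d⁻¹.
Decay over the reach: 2.104·exp(−kt) = 2.104·0.8285 = 1.743 mg/L.
Second outfall: C = (22.84·1.743 + 2.250·38.70)/25.09 = 5.057 mg/L.

5.06 mg/L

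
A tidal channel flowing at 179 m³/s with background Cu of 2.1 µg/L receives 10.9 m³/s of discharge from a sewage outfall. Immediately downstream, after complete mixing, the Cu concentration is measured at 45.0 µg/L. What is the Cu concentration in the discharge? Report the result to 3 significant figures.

750 µg/L

Mass balance: 179.0·2.100 + 10.90·Cₑ = 189.9·45.00
→ Cₑ = (189.9·45.00 − 179.0·2.100) / 10.90 = 749.5 µg/L.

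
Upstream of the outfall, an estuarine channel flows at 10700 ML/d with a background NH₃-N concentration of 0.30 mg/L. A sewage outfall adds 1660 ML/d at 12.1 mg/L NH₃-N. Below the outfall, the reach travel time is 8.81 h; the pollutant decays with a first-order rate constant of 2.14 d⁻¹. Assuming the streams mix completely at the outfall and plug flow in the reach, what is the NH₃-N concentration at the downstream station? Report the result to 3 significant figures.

0.859 mg/L

Mass balance: C = (10700·0.3000 + 1660·12.10) / 12360 = 23300/12360 = 1.885 mg/L.
After decay, C = 1.885 × e^(−kt) = 1.885 × 0.4559 = 0.8592 mg/L.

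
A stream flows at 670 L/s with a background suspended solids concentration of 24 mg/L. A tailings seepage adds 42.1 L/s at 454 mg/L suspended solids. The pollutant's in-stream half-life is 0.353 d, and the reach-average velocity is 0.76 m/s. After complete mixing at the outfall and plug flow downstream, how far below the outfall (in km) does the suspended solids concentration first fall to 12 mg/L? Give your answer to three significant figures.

Mass balance: C = (670.0·24.00 + 42.10·454.0) / 712.1 = 35190/712.1 = 49.42 mg/L.
Half-life 0.353 d → k = ln 2 / 0.353 = 1.964 d⁻¹.
Set 49.42·exp(−k·t) = 12 → t = ln(49.42/12)/k = 62280 s = 17.30 h.
Distance = v·t = 0.76·62280 = 47340 m = 47.34 km.

47.3 km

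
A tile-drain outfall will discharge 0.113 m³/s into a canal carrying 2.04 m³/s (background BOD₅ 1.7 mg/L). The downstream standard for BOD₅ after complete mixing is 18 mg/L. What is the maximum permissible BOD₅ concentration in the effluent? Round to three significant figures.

At the limit, (Qr·Cr + Qe·Cₑ)/(Qr + Qe) = 18:
Cₑ = (2.153·18 − 2.040·1.700) / 0.1130 = 312.3 mg/L.

312 mg/L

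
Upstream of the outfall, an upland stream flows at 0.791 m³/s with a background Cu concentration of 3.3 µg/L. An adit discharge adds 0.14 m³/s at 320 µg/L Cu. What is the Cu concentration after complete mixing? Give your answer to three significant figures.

50.9 µg/L

Mixed concentration C = ΣQC/ΣQ = (0.7910·3.300 + 0.1400·320.0) / 0.9310 = 47.41/0.9310 = 50.92 µg/L.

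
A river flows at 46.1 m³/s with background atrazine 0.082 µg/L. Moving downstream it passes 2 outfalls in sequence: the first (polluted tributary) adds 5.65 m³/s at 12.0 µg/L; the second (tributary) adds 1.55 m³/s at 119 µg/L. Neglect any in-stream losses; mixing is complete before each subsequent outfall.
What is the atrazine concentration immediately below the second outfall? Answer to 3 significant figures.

4.80 µg/L

Outfall 1: combined Q = 51.75 m³/s; C = (46.10·0.08200 + 5.650·12.00)/51.75 = 1.383 µg/L.
Outfall 2: combined Q = 53.30 m³/s; C = (51.75·1.383 + 1.550·119.0)/53.30 = 4.804 µg/L.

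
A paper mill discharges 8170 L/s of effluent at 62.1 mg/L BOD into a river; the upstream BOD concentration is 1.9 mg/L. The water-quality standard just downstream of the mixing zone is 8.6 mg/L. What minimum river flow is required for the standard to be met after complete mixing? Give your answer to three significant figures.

65200 L/s

Set C_mix = 8.6: (Q·1.900 + 8170·62.10) / (Q + 8170) = 8.6
→ Q = 8170·(62.10 − 8.6)/(8.6 − 1.900) = 65240 L/s.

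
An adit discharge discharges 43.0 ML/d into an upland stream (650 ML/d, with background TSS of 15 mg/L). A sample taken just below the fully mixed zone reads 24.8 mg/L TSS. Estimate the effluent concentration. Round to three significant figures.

Mass balance: 650.0·15.00 + 43.00·Cₑ = 693.0·24.80
→ Cₑ = (693.0·24.80 − 650.0·15.00) / 43.00 = 172.9 mg/L.

173 mg/L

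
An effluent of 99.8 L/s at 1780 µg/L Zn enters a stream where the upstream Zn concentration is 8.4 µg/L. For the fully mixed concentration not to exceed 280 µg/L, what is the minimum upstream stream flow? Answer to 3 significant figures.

Set C_mix = 280: (Q·8.400 + 99.80·1780) / (Q + 99.80) = 280
→ Q = 99.80·(1780 − 280)/(280 − 8.400) = 551.2 L/s.

551 L/s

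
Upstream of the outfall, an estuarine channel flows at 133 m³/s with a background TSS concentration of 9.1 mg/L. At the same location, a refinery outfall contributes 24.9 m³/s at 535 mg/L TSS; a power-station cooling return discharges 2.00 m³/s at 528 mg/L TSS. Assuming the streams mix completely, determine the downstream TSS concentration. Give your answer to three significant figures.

97.5 mg/L

Conservation of mass: C = (133.0·9.100 + 24.90·535.0 + 2.000·528.0) / 159.9 = 15590/159.9 = 97.48 mg/L.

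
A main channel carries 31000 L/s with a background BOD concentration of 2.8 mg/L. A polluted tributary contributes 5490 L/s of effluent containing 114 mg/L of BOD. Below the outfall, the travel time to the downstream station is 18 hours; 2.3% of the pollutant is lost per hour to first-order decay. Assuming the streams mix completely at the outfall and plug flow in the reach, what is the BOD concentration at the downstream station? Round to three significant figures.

12.8 mg/L

Conservation of mass: C = (31000·2.800 + 5490·114.0) / 36490 = 712700/36490 = 19.53 mg/L.
2.3%/h lost → k = −ln(1 − 0.023) = 0.02327 h⁻¹.
Decay over the reach: 19.53·exp(−kt) = 19.53·0.6578 = 12.85 mg/L.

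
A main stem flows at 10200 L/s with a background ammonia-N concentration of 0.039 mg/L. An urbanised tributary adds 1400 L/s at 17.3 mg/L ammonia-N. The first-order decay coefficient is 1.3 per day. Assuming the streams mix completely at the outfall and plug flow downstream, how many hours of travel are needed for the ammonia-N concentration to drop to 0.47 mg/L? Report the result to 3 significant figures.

27.8 h

Conservation of mass: C = (10200·0.03900 + 1400·17.30) / 11600 = 24620/11600 = 2.122 mg/L.
2.122·exp(−k·t) = 0.47 → t = ln(2.122/0.47)/k = 100200 s = 27.83 h.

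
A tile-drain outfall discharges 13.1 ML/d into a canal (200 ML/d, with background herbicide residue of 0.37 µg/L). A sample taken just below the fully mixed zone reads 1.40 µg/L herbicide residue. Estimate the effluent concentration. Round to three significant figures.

Mass balance: 200.0·0.3700 + 13.10·Cₑ = 213.1·1.400
→ Cₑ = (213.1·1.400 − 200.0·0.3700) / 13.10 = 17.13 µg/L.

17.1 µg/L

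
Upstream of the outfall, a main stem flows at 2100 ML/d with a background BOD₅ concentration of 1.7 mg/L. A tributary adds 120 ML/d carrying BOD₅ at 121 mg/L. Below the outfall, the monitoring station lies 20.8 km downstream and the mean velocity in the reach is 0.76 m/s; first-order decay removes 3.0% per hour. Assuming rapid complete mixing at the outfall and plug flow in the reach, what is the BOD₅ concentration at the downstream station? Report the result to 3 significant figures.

Conservation of mass: C = (2100·1.700 + 120.0·121.0) / 2220 = 18090/2220 = 8.149 mg/L.
Travel time t = 20.8·1000 / 0.76 = 27370 s = 7.602 h.
3.0%/h lost → k = −ln(1 − 0.03) = 0.03046 h⁻¹.
Applying C = C₀e^(−kt): 8.149 × 0.7933 = 6.464 mg/L.

6.46 mg/L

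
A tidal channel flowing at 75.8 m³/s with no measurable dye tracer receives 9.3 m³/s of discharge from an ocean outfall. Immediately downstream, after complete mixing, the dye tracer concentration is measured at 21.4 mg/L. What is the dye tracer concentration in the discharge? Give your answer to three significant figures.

Mass balance: 75.80·0 + 9.300·Cₑ = 85.10·21.40
→ Cₑ = (85.10·21.40 − 75.80·0) / 9.300 = 195.8 mg/L.

196 mg/L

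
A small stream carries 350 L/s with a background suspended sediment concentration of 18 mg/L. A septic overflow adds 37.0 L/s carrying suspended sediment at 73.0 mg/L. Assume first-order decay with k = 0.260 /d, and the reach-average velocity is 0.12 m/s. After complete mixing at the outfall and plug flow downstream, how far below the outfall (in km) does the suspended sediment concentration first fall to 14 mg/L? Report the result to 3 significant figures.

20.2 km

Mass balance: C = (350.0·18.00 + 37.00·73.00) / 387.0 = 9001/387.0 = 23.26 mg/L.
Set 23.26·exp(−k·t) = 14 → t = ln(23.26/14)/k = 168700 s = 46.86 h.
Distance = v·t = 0.12·168700 = 20240 m = 20.24 km.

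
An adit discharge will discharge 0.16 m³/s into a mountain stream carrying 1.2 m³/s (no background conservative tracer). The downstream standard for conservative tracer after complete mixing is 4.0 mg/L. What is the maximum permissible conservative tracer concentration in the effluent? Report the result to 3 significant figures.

At the limit, (Qr·Cr + Qe·Cₑ)/(Qr + Qe) = 4.0:
Cₑ = (1.360·4.0 − 1.200·0) / 0.1600 = 34.00 mg/L.

34.0 mg/L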